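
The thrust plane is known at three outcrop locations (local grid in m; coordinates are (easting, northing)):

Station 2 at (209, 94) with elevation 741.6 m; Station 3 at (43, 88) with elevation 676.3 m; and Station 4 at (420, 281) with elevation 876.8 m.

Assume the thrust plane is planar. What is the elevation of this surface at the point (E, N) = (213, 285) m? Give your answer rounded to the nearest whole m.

799 m

Two edge vectors: Station 2→Station 3 = (-166, -6, -65.3), Station 2→Station 4 = (211, 187, 135.2).
Normal n = (Station 2→Station 3) × (Station 2→Station 4) = (11399.9, 8664.9, -29776).
So ∂z/∂E = −n_x/n_z = 0.38286 and ∂z/∂N = −n_y/n_z = 0.29100.
Intercept c from Station 2: 741.6 − 80.02 − 27.35 = 634.23.
At (213, 285): z = 81.5 + 82.9 + 634.23 = 798.7 m.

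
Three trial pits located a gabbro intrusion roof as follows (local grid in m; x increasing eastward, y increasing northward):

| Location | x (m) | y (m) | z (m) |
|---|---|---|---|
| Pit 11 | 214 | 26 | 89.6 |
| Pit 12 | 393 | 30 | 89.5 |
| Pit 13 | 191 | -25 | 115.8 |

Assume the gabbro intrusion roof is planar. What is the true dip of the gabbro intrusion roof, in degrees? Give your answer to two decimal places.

27.42°

Two edge vectors: Pit 11→Pit 12 = (179, 4, -0.1), Pit 11→Pit 13 = (-23, -51, 26.2).
Normal n = (Pit 11→Pit 12) × (Pit 11→Pit 13) = (99.7, -4687.5, -9037).
So ∂z/∂x = −n_x/n_z = 0.01103 and ∂z/∂y = −n_y/n_z = −0.51870.
Gradient magnitude |∇z| = √(a² + b²) = √(0.00012 + 0.26905) = 0.51882.
True dip = arctan(0.51882) = 27.42°, dipping toward N (azimuth ≈ 359°).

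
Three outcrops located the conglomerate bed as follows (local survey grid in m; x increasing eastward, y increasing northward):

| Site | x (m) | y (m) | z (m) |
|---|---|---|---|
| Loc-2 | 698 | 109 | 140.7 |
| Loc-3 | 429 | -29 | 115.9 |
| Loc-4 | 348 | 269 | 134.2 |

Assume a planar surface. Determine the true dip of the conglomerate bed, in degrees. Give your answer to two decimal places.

Let the plane be z = a·x + b·y + c.
Loc-3−Loc-2: −269a − 138b = −24.8;  Loc-4−Loc-2: −350a + 160b = −6.5.
Solving gives a = 0.05326, b = 0.07589.
Gradient magnitude |∇z| = √(a² + b²) = √(0.00284 + 0.00576) = 0.09271.
True dip = arctan(0.09271) = 5.30°, dipping toward SW (azimuth ≈ 215°).

5.30°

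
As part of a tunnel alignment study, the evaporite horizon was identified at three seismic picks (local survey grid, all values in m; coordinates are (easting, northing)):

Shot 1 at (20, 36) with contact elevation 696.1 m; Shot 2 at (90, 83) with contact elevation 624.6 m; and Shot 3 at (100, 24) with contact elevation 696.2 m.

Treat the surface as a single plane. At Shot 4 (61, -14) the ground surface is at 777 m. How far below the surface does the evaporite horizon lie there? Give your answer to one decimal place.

Let the plane be z = a·E + b·N + c.
Shot 2−Shot 1: 70a + 47b = −71.5;  Shot 3−Shot 1: 80a − 12b = 0.1.
Solving gives a = −0.18550, b = −1.24500.
Then c = 696.1 − a·20 − b·36 = 744.63.
At (61, -14): z_contact = −11.32 + 17.43 + 744.63 = 750.74 m.
Depth below ground = 777 − 750.74 = 26.3 m.

26.3 m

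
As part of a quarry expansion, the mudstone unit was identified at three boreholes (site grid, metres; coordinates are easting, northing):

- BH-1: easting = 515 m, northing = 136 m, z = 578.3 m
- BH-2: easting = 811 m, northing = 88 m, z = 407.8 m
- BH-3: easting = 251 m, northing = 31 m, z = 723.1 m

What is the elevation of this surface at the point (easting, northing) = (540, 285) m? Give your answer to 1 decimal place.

Let the plane be z = a·easting + b·northing + c.
BH-2−BH-1: 296a − 48b = −170.5;  BH-3−BH-1: −264a − 105b = 144.8.
Solving gives a = −0.56804, b = 0.04917.
Then c = 578.3 − a·515 − b·136 = 864.15.
At (540, 285): z = −306.7 + 14.0 + 864.15 = 571.4 m.

571.4 m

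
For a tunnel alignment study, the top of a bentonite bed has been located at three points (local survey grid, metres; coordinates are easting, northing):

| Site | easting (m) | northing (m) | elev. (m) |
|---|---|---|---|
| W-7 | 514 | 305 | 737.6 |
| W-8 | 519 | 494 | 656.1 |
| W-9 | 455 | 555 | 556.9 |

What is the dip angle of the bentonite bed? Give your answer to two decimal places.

50.26°

Let the plane be z = a·easting + b·northing + c.
W-8−W-7: 5a + 189b = −81.5;  W-9−W-7: −59a + 250b = −180.7.
Solving gives a = 1.11098, b = −0.46061.
Gradient magnitude |∇z| = √(a² + b²) = √(1.23428 + 0.21216) = 1.20268.
True dip = arctan(1.20268) = 50.26°, dipping toward WNW (azimuth ≈ 293°).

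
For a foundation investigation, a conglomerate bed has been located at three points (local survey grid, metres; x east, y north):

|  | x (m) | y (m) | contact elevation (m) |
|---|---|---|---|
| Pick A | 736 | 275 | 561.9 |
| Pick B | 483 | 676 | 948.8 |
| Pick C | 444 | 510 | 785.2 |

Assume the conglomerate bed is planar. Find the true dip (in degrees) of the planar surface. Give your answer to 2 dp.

Let the plane be z = a·x + b·y + c.
Pick B−Pick A: −253a + 401b = 386.9;  Pick C−Pick A: −292a + 235b = 223.3.
Solving gives a = 0.02391, b = 0.97992.
Gradient magnitude |∇z| = √(a² + b²) = √(0.00057 + 0.96025) = 0.98022.
True dip = arctan(0.98022) = 44.43°, dipping toward S (azimuth ≈ 181°).

44.43°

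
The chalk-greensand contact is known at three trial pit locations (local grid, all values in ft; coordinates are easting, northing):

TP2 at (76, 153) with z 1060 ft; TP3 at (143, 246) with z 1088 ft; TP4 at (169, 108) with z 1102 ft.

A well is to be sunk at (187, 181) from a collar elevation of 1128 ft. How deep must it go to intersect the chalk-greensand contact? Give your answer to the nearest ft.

19 ft

Two edge vectors: TP2→TP3 = (67, 93, 28), TP2→TP4 = (93, -45, 42).
Normal n = (TP2→TP3) × (TP2→TP4) = (5166, -210, -11664).
So ∂z/∂easting = −n_x/n_z = 0.44290 and ∂z/∂northing = −n_y/n_z = −0.01800.
Intercept c from TP2: 1060 − 33.66 + 2.75 = 1029.09.
At (187, 181): z_contact = 82.8 − 3.3 + 1029.09 = 1108.7 ft.
Depth below ground = 1128 − 1108.7 = 19 ft.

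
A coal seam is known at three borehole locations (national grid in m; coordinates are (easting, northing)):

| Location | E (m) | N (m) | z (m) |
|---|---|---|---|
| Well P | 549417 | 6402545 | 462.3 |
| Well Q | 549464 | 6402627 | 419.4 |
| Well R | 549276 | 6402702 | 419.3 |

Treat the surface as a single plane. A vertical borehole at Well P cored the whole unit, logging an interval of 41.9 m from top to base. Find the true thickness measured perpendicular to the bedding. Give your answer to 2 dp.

38.09 m

Let the plane be z = a·E + b·N + c.
Well Q−Well P: 47a + 82b = −42.9;  Well R−Well P: −141a + 157b = −43.
Solving gives a = −0.16944, b = −0.42605.
|∇z| = √(a²+b²) = 0.45851, so dip δ = arctan(0.45851) = 24.63°.
True thickness = vertical thickness × cos δ = 41.9 × cos 24.63° = 38.09 m.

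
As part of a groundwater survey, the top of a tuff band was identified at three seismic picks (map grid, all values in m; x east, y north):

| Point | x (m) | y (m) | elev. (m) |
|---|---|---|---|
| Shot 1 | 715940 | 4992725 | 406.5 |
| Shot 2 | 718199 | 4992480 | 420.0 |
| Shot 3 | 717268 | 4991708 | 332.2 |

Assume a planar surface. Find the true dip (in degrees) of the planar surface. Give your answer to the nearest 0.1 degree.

Two edge vectors: Shot 1→Shot 2 = (2259, -245, 13.5), Shot 1→Shot 3 = (1328, -1017, -74.3).
Normal n = (Shot 1→Shot 2) × (Shot 1→Shot 3) = (31933, 185771.7, -1972043).
So ∂z/∂x = −n_x/n_z = 0.01619 and ∂z/∂y = −n_y/n_z = 0.09420.
Gradient magnitude |∇z| = √(a² + b²) = √(0.00026 + 0.00887) = 0.09558.
True dip = arctan(0.09558) = 5.5°, dipping toward S (azimuth ≈ 190°).

5.5°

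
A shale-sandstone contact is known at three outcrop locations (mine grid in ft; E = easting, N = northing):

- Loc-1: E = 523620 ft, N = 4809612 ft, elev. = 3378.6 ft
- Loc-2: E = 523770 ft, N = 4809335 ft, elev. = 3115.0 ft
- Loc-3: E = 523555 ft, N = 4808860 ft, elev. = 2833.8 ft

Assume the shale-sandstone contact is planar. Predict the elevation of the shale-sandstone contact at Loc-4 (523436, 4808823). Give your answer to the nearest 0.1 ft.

2848.9 ft

Two edge vectors: Loc-1→Loc-2 = (150, -277, -263.6), Loc-1→Loc-3 = (-65, -752, -544.8).
Normal n = (Loc-1→Loc-2) × (Loc-1→Loc-3) = (-47317.6, 98854, -130805).
So ∂z/∂E = −n_x/n_z = −0.361741524 and ∂z/∂N = −n_y/n_z = 0.755735637.
Intercept c from Loc-1: 3378.6 + 189415.10 − 3634795.19 = −3442001.49.
At (523436, 4808823): z = −189348.5 + 3634198.9 − 3442001.49 = 2848.9 ft.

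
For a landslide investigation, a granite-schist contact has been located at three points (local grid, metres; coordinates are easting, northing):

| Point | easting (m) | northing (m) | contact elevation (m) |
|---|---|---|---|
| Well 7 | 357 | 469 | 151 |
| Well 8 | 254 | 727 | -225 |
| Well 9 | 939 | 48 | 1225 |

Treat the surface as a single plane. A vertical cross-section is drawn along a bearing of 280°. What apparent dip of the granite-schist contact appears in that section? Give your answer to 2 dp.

Let the plane be z = a·easting + b·northing + c.
Well 8−Well 7: −103a + 258b = −376;  Well 9−Well 7: 582a − 421b = 1074.
Solving gives a = 1.11240, b = −1.01327.
Unit vector along 280° is (sin 280°, cos 280°) = (-0.9848, 0.1736).
Slope in that direction = a·(-0.9848) + b·(0.1736) = −1.27145.
Apparent dip = arctan|1.27145| = 51.81° (true dip is 56.4°, so apparent ≤ true as expected).

51.81°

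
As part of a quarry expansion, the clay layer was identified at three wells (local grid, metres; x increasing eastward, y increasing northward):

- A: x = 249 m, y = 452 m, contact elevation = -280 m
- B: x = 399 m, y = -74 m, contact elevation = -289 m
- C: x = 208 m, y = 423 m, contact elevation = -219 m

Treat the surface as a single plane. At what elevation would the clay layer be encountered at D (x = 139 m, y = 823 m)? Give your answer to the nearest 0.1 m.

Let the plane be z = a·x + b·y + c.
B−A: 150a − 526b = −9;  C−A: −41a − 29b = 61.
Solving gives a = −1.24815, b = −0.33883.
Then c = -280 − a·249 − b·452 = 183.94.
At (139, 823): z = −173.5 − 278.9 + 183.94 = -268.4 m.

-268.4 m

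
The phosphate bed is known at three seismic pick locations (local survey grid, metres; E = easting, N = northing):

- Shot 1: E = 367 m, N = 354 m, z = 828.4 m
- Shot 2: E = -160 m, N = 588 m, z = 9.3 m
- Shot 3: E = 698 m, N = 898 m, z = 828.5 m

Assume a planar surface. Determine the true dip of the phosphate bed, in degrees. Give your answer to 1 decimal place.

55.1°

Let the plane be z = a·E + b·N + c.
Shot 2−Shot 1: −527a + 234b = −819.1;  Shot 3−Shot 1: 331a + 544b = 0.1.
Solving gives a = 1.22374, b = −0.74441.
Gradient magnitude |∇z| = √(a² + b²) = √(1.49753 + 0.55414) = 1.43237.
True dip = arctan(1.43237) = 55.1°, dipping toward WNW (azimuth ≈ 301°).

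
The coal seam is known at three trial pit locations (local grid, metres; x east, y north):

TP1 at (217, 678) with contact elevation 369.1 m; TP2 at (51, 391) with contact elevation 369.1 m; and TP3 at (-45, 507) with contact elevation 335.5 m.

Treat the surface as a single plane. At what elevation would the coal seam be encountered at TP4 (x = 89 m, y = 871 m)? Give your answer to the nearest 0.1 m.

319.7 m

Let the plane be z = a·x + b·y + c.
TP2−TP1: −166a − 287b = 0;  TP3−TP1: −262a − 171b = −33.6.
Solving gives a = 0.20602, b = −0.11916.
Then c = 369.1 − a·217 − b·678 = 405.18.
At (89, 871): z = 18.3 − 103.8 + 405.18 = 319.7 m.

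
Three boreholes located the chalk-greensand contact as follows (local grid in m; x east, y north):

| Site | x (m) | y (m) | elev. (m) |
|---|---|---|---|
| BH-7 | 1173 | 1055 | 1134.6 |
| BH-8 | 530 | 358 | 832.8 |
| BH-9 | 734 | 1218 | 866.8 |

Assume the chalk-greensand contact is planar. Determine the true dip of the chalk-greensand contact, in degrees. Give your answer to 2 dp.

Let the plane be z = a·x + b·y + c.
BH-8−BH-7: −643a − 697b = −301.8;  BH-9−BH-7: −439a + 163b = −267.8.
Solving gives a = 0.57413, b = −0.09666.
Gradient magnitude |∇z| = √(a² + b²) = √(0.32963 + 0.00934) = 0.58221.
True dip = arctan(0.58221) = 30.21°, dipping toward W (azimuth ≈ 280°).

30.21°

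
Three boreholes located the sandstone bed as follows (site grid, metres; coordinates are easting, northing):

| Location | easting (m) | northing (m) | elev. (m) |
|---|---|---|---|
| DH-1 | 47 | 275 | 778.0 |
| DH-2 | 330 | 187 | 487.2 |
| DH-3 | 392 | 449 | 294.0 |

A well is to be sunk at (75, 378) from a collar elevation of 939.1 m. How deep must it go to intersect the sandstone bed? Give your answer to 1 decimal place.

241.3 m

Let the plane be z = a·easting + b·northing + c.
DH-2−DH-1: 283a − 88b = −290.8;  DH-3−DH-1: 345a + 174b = −484.
Solving gives a = −1.17071, b = −0.46037.
Then c = 778 − a·47 − b·275 = 959.62.
At (75, 378): z_contact = −87.80 − 174.02 + 959.62 = 697.80 m.
Depth below ground = 939.1 − 697.80 = 241.3 m.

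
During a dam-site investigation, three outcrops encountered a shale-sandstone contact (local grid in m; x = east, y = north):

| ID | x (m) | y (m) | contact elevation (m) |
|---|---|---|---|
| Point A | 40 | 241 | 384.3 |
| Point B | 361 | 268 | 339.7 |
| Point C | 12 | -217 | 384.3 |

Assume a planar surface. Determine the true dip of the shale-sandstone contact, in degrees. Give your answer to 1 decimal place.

8.0°

Two edge vectors: Point A→Point B = (321, 27, -44.6), Point A→Point C = (-28, -458, 0).
Normal n = (Point A→Point B) × (Point A→Point C) = (-20426.8, 1248.8, -146262).
So ∂z/∂x = −n_x/n_z = −0.13966 and ∂z/∂y = −n_y/n_z = 0.00854.
Gradient magnitude |∇z| = √(a² + b²) = √(0.01950 + 0.00007) = 0.13992.
True dip = arctan(0.13992) = 8.0°, dipping toward E (azimuth ≈ 093°).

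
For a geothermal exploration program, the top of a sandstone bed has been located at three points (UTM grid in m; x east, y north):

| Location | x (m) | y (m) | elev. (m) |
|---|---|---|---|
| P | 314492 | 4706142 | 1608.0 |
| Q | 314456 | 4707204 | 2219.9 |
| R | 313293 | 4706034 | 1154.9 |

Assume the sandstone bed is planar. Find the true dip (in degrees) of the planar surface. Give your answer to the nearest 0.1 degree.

33.9°

Let the plane be z = a·x + b·y + c.
Q−P: −36a + 1062b = 611.9;  R−P: −1199a − 108b = −453.1.
Solving gives a = 0.32501, b = 0.58719.
Gradient magnitude |∇z| = √(a² + b²) = √(0.10563 + 0.34480) = 0.67114.
True dip = arctan(0.67114) = 33.9°, dipping toward SSW (azimuth ≈ 209°).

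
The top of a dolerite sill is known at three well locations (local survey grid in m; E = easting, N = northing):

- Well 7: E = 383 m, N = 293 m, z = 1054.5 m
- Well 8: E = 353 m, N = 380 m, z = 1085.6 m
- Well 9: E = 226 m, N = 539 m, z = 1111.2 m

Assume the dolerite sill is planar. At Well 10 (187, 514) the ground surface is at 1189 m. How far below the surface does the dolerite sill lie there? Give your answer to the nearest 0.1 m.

Two edge vectors: Well 7→Well 8 = (-30, 87, 31.1), Well 7→Well 9 = (-157, 246, 56.7).
Normal n = (Well 7→Well 8) × (Well 7→Well 9) = (-2717.7, -3181.7, 6279).
So ∂z/∂E = −n_x/n_z = 0.43282 and ∂z/∂N = −n_y/n_z = 0.50672.
Intercept c from Well 7: 1054.5 − 165.77 − 148.47 = 740.26.
At (187, 514): z_contact = 80.94 + 260.45 + 740.26 = 1081.65 m.
Depth below ground = 1189 − 1081.65 = 107.3 m.

107.3 m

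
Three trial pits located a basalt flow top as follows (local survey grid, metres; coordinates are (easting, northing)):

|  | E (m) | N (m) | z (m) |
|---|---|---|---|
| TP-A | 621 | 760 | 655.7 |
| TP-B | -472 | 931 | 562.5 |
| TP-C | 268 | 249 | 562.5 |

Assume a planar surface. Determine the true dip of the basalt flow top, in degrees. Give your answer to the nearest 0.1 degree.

8.6°

Two edge vectors: TP-A→TP-B = (-1093, 171, -93.2), TP-A→TP-C = (-353, -511, -93.2).
Normal n = (TP-A→TP-B) × (TP-A→TP-C) = (-63562.4, -68968, 618886).
So ∂z/∂E = −n_x/n_z = 0.10270 and ∂z/∂N = −n_y/n_z = 0.11144.
Gradient magnitude |∇z| = √(a² + b²) = √(0.01055 + 0.01242) = 0.15155.
True dip = arctan(0.15155) = 8.6°, dipping toward SW (azimuth ≈ 223°).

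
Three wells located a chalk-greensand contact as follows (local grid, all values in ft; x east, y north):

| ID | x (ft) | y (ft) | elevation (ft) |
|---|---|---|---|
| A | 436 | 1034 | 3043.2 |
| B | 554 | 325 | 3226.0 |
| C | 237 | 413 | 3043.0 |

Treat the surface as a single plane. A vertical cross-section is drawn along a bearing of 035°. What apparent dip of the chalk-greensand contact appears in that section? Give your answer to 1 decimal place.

Two edge vectors: A→B = (118, -709, 182.8), A→C = (-199, -621, -0.2).
Normal n = (A→B) × (A→C) = (113660.6, -36353.6, -214369).
So ∂z/∂x = −n_x/n_z = 0.53021 and ∂z/∂y = −n_y/n_z = −0.16958.
Unit vector along 035° is (sin 35°, cos 35°) = (0.5736, 0.8192).
Slope in that direction = a·(0.5736) + b·(0.8192) = 0.16520.
Apparent dip = arctan|0.16520| = 9.4° (true dip is 29.1°, so apparent ≤ true as expected).

9.4°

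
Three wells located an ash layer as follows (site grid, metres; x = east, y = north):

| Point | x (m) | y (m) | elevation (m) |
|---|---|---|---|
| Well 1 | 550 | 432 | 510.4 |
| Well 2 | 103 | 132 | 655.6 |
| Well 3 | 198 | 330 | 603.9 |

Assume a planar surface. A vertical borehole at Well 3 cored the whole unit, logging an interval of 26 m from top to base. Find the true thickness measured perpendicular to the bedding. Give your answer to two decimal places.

Let the plane be z = a·x + b·y + c.
Well 2−Well 1: −447a − 300b = 145.2;  Well 3−Well 1: −352a − 102b = 93.5.
Solving gives a = −0.22064, b = −0.15525.
|∇z| = √(a²+b²) = 0.26978, so dip δ = arctan(0.26978) = 15.10°.
True thickness = vertical thickness × cos δ = 26 × cos 15.10° = 25.10 m.

25.10 m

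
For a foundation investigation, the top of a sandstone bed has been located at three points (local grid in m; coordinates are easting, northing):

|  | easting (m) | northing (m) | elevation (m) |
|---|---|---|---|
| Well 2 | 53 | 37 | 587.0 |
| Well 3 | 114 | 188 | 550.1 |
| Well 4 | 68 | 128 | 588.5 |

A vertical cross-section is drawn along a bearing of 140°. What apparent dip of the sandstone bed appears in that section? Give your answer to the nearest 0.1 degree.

40.4°

Let the plane be z = a·easting + b·northing + c.
Well 3−Well 2: 61a + 151b = −36.9;  Well 4−Well 2: 15a + 91b = 1.5.
Solving gives a = −1.09081, b = 0.19629.
Unit vector along 140° is (sin 140°, cos 140°) = (0.6428, -0.7660).
Slope in that direction = a·(0.6428) + b·(-0.7660) = −0.85152.
Apparent dip = arctan|0.85152| = 40.4° (true dip is 47.9°, so apparent ≤ true as expected).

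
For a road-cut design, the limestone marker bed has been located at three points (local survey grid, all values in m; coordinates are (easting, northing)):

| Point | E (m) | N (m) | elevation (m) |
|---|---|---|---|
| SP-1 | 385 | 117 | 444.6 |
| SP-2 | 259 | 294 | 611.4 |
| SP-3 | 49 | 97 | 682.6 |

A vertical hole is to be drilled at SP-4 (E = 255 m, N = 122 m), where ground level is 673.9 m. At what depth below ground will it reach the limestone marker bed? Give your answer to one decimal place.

Let the plane be z = a·E + b·N + c.
SP-2−SP-1: −126a + 177b = 166.8;  SP-3−SP-1: −336a − 20b = 238.
Solving gives a = −0.73335, b = 0.42033.
Then c = 444.6 − a·385 − b·117 = 677.76.
At (255, 122): z_contact = −187.00 + 51.28 + 677.76 = 542.04 m.
Depth below ground = 673.9 − 542.04 = 131.9 m.

131.9 m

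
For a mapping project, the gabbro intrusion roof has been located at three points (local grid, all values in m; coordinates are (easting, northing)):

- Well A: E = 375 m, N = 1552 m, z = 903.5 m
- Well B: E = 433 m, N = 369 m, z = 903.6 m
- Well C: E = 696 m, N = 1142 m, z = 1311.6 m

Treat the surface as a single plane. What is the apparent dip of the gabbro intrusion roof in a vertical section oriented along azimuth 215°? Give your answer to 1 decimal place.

Two edge vectors: Well A→Well B = (58, -1183, 0.1), Well A→Well C = (321, -410, 408.1).
Normal n = (Well A→Well B) × (Well A→Well C) = (-482741.3, -23637.7, 355963).
So ∂z/∂E = −n_x/n_z = 1.35616 and ∂z/∂N = −n_y/n_z = 0.06640.
Unit vector along 215° is (sin 215°, cos 215°) = (-0.5736, -0.8192).
Slope in that direction = a·(-0.5736) + b·(-0.8192) = −0.83225.
Apparent dip = arctan|0.83225| = 39.8° (true dip is 53.6°, so apparent ≤ true as expected).

39.8°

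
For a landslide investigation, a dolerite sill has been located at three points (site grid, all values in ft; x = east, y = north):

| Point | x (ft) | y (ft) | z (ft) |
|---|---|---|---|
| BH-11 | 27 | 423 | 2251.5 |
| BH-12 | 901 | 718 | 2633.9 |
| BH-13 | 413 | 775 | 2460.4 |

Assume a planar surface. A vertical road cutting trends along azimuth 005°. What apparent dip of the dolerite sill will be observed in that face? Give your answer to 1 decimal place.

12.0°

Two edge vectors: BH-11→BH-12 = (874, 295, 382.4), BH-11→BH-13 = (386, 352, 208.9).
Normal n = (BH-11→BH-12) × (BH-11→BH-13) = (-72979.3, -34972.2, 193778).
So ∂z/∂x = −n_x/n_z = 0.37661 and ∂z/∂y = −n_y/n_z = 0.18048.
Unit vector along 005° is (sin 5°, cos 5°) = (0.0872, 0.9962).
Slope in that direction = a·(0.0872) + b·(0.9962) = 0.21261.
Apparent dip = arctan|0.21261| = 12.0° (true dip is 22.7°, so apparent ≤ true as expected).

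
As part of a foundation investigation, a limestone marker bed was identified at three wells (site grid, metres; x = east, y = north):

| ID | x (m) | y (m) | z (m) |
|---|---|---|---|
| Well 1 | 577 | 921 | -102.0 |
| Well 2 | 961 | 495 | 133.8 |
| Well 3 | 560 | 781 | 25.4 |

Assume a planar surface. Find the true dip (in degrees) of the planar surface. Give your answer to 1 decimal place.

43.1°

Two edge vectors: Well 1→Well 2 = (384, -426, 235.8), Well 1→Well 3 = (-17, -140, 127.4).
Normal n = (Well 1→Well 2) × (Well 1→Well 3) = (-21260.4, -52930.2, -61002).
So ∂z/∂x = −n_x/n_z = −0.34852 and ∂z/∂y = −n_y/n_z = −0.86768.
Gradient magnitude |∇z| = √(a² + b²) = √(0.12147 + 0.75287) = 0.93506.
True dip = arctan(0.93506) = 43.1°, dipping toward NNE (azimuth ≈ 022°).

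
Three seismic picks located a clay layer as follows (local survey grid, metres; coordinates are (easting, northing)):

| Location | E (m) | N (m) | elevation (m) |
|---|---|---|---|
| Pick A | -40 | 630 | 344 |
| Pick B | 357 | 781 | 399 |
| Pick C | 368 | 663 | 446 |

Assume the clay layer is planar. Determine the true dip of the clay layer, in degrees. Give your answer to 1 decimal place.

25.0°

Let the plane be z = a·E + b·N + c.
Pick B−Pick A: 397a + 151b = 55;  Pick C−Pick A: 408a + 33b = 102.
Solving gives a = 0.28010, b = −0.37219.
Gradient magnitude |∇z| = √(a² + b²) = √(0.07846 + 0.13853) = 0.46582.
True dip = arctan(0.46582) = 25.0°, dipping toward NW (azimuth ≈ 323°).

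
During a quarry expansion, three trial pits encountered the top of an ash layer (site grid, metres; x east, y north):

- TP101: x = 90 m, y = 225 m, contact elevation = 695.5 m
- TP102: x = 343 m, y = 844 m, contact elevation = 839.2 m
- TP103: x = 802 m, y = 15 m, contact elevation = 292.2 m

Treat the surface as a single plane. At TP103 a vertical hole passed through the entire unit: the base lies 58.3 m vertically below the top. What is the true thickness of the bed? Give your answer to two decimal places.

49.83 m

Two edge vectors: TP101→TP102 = (253, 619, 143.7), TP101→TP103 = (712, -210, -403.3).
Normal n = (TP101→TP102) × (TP101→TP103) = (-219465.7, 204349.3, -493858).
So ∂z/∂x = −n_x/n_z = −0.44439 and ∂z/∂y = −n_y/n_z = 0.41378.
|∇z| = √(a²+b²) = 0.60720, so dip δ = arctan(0.60720) = 31.27°.
True thickness = vertical thickness × cos δ = 58.3 × cos 31.27° = 49.83 m.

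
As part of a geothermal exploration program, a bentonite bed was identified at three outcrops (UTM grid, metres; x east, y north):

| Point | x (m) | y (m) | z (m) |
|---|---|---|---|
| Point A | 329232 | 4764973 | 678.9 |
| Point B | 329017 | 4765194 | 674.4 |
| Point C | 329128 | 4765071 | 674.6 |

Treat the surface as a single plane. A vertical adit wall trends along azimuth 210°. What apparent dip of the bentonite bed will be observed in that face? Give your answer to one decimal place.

Let the plane be z = a·x + b·y + c.
Point B−Point A: −215a + 221b = −4.5;  Point C−Point A: −104a + 98b = −4.3.
Solving gives a = 0.26609, b = 0.23851.
Unit vector along 210° is (sin 210°, cos 210°) = (-0.5000, -0.8660).
Slope in that direction = a·(-0.5000) + b·(-0.8660) = −0.33960.
Apparent dip = arctan|0.33960| = 18.8° (true dip is 19.7°, so apparent ≤ true as expected).

18.8°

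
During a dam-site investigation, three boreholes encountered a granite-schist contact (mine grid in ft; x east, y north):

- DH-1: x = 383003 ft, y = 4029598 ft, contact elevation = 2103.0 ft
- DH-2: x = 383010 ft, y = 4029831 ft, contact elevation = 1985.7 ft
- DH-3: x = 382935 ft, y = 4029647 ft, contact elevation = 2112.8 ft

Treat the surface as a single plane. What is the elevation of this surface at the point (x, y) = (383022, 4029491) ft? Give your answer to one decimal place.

Two edge vectors: DH-1→DH-2 = (7, 233, -117.3), DH-1→DH-3 = (-68, 49, 9.8).
Normal n = (DH-1→DH-2) × (DH-1→DH-3) = (8031.1, 7907.8, 16187).
So ∂z/∂x = −n_x/n_z = −0.496145055 and ∂z/∂y = −n_y/n_z = −0.488527831.
Intercept c from DH-1: 2103 + 190025.04 + 1968570.77 = 2160698.82.
At (383022, 4029491): z = −190034.5 − 1968518.5 + 2160698.82 = 2145.8 ft.

2145.8 ft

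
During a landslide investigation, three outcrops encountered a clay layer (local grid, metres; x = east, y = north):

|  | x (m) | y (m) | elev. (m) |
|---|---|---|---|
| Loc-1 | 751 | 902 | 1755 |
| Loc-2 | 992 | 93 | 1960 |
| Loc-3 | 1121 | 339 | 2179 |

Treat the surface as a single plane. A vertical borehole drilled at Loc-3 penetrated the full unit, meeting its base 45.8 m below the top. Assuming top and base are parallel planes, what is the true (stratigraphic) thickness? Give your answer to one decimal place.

Two edge vectors: Loc-1→Loc-2 = (241, -809, 205), Loc-1→Loc-3 = (370, -563, 424).
Normal n = (Loc-1→Loc-2) × (Loc-1→Loc-3) = (-227601, -26334, 163647).
So ∂z/∂x = −n_x/n_z = 1.39080 and ∂z/∂y = −n_y/n_z = 0.16092.
|∇z| = √(a²+b²) = 1.40008, so dip δ = arctan(1.40008) = 54.46°.
True thickness = vertical thickness × cos δ = 45.8 × cos 54.46° = 26.6 m.

26.6 m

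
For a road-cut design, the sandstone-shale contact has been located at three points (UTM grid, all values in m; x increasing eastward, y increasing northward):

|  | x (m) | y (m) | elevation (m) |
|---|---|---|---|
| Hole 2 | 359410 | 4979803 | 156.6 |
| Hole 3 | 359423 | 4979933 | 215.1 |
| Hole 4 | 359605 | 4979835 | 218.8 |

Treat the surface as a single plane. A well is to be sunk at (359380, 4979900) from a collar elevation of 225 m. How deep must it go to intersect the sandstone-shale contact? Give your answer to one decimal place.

34.6 m

Two edge vectors: Hole 2→Hole 3 = (13, 130, 58.5), Hole 2→Hole 4 = (195, 32, 62.2).
Normal n = (Hole 2→Hole 3) × (Hole 2→Hole 4) = (6214, 10598.9, -24934).
So ∂z/∂x = −n_x/n_z = 0.249217935 and ∂z/∂y = −n_y/n_z = 0.425078206.
Intercept c from Hole 2: 156.6 − 89571.42 − 2116805.73 = −2206220.55.
At (359380, 4979900): z_contact = 89563.94 + 2116846.96 − 2206220.55 = 190.36 m.
Depth below ground = 225 − 190.36 = 34.6 m.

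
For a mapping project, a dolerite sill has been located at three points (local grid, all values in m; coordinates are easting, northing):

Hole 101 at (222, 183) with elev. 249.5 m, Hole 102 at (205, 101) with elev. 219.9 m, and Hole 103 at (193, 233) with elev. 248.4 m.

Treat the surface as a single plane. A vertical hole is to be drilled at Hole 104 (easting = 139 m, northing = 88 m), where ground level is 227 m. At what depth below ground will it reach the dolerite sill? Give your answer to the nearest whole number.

Two edge vectors: Hole 101→Hole 102 = (-17, -82, -29.6), Hole 101→Hole 103 = (-29, 50, -1.1).
Normal n = (Hole 101→Hole 102) × (Hole 101→Hole 103) = (1570.2, 839.7, -3228).
So ∂z/∂easting = −n_x/n_z = 0.48643 and ∂z/∂northing = −n_y/n_z = 0.26013.
Intercept c from Hole 101: 249.5 − 107.99 − 47.60 = 93.91.
At (139, 88): z_contact = 67.6 + 22.9 + 93.91 = 184.4 m.
Depth below ground = 227 − 184.4 = 43 m.

43 m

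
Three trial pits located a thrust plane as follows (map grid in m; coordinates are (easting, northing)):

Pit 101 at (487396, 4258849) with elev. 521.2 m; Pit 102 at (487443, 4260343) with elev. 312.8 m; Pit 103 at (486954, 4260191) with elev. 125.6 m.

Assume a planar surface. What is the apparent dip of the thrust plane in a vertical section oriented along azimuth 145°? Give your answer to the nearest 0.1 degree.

Let the plane be z = a·E + b·N + c.
Pit 102−Pit 101: 47a + 1494b = −208.4;  Pit 103−Pit 101: −442a + 1342b = −395.6.
Solving gives a = 0.43039, b = −0.15303.
Unit vector along 145° is (sin 145°, cos 145°) = (0.5736, -0.8192).
Slope in that direction = a·(0.5736) + b·(-0.8192) = 0.37222.
Apparent dip = arctan|0.37222| = 20.4° (true dip is 24.6°, so apparent ≤ true as expected).

20.4°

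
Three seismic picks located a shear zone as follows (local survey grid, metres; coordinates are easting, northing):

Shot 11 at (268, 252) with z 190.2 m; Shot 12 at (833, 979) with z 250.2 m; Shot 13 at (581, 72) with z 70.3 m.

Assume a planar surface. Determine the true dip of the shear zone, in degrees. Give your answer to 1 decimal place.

Two edge vectors: Shot 11→Shot 12 = (565, 727, 60), Shot 11→Shot 13 = (313, -180, -119.9).
Normal n = (Shot 11→Shot 12) × (Shot 11→Shot 13) = (-76367.3, 86523.5, -329251).
So ∂z/∂easting = −n_x/n_z = −0.23194 and ∂z/∂northing = −n_y/n_z = 0.26279.
Gradient magnitude |∇z| = √(a² + b²) = √(0.05380 + 0.06906) = 0.35051.
True dip = arctan(0.35051) = 19.3°, dipping toward SE (azimuth ≈ 139°).

19.3°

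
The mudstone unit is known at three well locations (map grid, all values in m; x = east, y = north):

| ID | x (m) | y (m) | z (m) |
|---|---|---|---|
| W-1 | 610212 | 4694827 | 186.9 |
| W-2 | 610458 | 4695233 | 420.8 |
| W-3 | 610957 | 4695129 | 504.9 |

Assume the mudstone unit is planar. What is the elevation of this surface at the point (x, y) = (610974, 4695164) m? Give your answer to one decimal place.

Let the plane be z = a·x + b·y + c.
W-2−W-1: 246a + 406b = 233.9;  W-3−W-1: 745a + 302b = 318.
Solving gives a = 0.256248192, b = 0.420844691.
Then c = 186.9 − a·610212 − b·4694827 = −2131971.84.
At (610974, 4695164): z = 156561.0 + 1975934.8 − 2131971.84 = 524.0 m.

524.0 m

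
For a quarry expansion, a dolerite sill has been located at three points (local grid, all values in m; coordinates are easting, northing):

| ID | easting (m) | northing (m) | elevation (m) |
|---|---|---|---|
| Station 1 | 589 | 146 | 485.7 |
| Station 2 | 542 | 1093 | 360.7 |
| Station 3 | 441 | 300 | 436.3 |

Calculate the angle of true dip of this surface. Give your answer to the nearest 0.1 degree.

13.5°

Let the plane be z = a·easting + b·northing + c.
Station 2−Station 1: −47a + 947b = −125;  Station 3−Station 1: −148a + 154b = −49.4.
Solving gives a = 0.20713, b = −0.12172.
Gradient magnitude |∇z| = √(a² + b²) = √(0.04290 + 0.01481) = 0.24025.
True dip = arctan(0.24025) = 13.5°, dipping toward WNW (azimuth ≈ 300°).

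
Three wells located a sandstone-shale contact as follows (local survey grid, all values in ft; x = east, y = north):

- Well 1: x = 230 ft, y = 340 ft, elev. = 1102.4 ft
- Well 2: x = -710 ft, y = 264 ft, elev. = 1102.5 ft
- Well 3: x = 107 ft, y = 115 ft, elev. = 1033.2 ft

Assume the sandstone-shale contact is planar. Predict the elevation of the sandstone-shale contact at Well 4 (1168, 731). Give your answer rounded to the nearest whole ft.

1204 ft

Let the plane be z = a·x + b·y + c.
Well 2−Well 1: −940a − 76b = 0.1;  Well 3−Well 1: −123a − 225b = −69.2.
Solving gives a = −0.02613, b = 0.32184.
Then c = 1102.4 − a·230 − b·340 = 998.98.
At (1168, 731): z = −30.5 + 235.3 + 998.98 = 1203.7 ft.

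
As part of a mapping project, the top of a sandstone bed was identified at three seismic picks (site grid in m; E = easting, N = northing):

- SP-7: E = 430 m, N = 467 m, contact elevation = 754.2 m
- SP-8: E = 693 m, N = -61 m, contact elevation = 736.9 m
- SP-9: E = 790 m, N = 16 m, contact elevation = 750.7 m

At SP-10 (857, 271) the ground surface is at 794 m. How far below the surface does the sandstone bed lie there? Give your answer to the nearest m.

19 m

Let the plane be z = a·E + b·N + c.
SP-8−SP-7: 263a − 528b = −17.3;  SP-9−SP-7: 360a − 451b = −3.5.
Solving gives a = 0.08332, b = 0.07427.
Then c = 754.2 − a·430 − b·467 = 683.69.
At (857, 271): z_contact = 71.4 + 20.1 + 683.69 = 775.2 m.
Depth below ground = 794 − 775.2 = 19 m.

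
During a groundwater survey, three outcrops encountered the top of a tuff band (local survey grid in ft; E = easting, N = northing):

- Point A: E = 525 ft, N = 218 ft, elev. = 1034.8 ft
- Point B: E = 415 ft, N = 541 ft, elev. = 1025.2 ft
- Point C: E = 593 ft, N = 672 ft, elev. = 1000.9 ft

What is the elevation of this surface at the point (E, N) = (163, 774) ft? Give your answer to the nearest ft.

1034 ft

Two edge vectors: Point A→Point B = (-110, 323, -9.6), Point A→Point C = (68, 454, -33.9).
Normal n = (Point A→Point B) × (Point A→Point C) = (-6591.3, -4381.8, -71904).
So ∂z/∂E = −n_x/n_z = −0.09167 and ∂z/∂N = −n_y/n_z = −0.06094.
Intercept c from Point A: 1034.8 + 48.13 + 13.28 = 1096.21.
At (163, 774): z = −14.9 − 47.2 + 1096.21 = 1034.1 ft.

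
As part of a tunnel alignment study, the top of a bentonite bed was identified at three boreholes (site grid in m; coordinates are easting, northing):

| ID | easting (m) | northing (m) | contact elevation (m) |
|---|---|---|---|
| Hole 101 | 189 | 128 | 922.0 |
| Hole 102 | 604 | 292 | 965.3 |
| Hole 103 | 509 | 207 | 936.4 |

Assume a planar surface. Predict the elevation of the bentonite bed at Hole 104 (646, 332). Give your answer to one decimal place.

Let the plane be z = a·easting + b·northing + c.
Hole 102−Hole 101: 415a + 164b = 43.3;  Hole 103−Hole 101: 320a + 79b = 14.4.
Solving gives a = −0.05378, b = 0.40010.
Then c = 922 − a·189 − b·128 = 880.95.
At (646, 332): z = −34.7 + 132.8 + 880.95 = 979.0 m.

979.0 m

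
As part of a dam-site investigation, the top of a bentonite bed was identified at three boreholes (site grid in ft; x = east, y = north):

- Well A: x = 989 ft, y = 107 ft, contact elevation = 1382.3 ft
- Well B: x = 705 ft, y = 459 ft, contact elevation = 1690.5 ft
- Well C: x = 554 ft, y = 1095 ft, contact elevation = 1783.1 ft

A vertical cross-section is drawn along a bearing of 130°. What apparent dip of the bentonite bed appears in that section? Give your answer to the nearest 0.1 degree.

41.3°

Let the plane be z = a·x + b·y + c.
Well B−Well A: −284a + 352b = 308.2;  Well C−Well A: −435a + 988b = 400.8.
Solving gives a = −1.28201, b = −0.15878.
Unit vector along 130° is (sin 130°, cos 130°) = (0.7660, -0.6428).
Slope in that direction = a·(0.7660) + b·(-0.6428) = −0.88001.
Apparent dip = arctan|0.88001| = 41.3° (true dip is 52.3°, so apparent ≤ true as expected).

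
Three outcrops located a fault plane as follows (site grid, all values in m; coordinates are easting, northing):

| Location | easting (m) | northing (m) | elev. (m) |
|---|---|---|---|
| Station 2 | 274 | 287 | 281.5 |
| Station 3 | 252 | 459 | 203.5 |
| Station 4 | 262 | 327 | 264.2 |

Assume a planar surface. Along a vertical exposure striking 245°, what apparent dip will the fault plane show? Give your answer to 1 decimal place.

Let the plane be z = a·easting + b·northing + c.
Station 3−Station 2: −22a + 172b = −78;  Station 4−Station 2: −12a + 40b = −17.3.
Solving gives a = −0.12196, b = −0.46909.
Unit vector along 245° is (sin 245°, cos 245°) = (-0.9063, -0.4226).
Slope in that direction = a·(-0.9063) + b·(-0.4226) = 0.30878.
Apparent dip = arctan|0.30878| = 17.2° (true dip is 25.9°, so apparent ≤ true as expected).

17.2°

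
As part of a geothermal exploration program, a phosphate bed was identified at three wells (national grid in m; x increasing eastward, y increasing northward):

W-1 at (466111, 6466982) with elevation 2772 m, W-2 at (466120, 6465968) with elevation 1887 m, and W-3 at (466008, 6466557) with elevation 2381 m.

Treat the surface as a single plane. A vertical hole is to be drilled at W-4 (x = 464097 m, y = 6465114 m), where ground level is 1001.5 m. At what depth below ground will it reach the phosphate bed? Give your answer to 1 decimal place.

241.5 m

Two edge vectors: W-1→W-2 = (9, -1014, -885), W-1→W-3 = (-103, -425, -391).
Normal n = (W-1→W-2) × (W-1→W-3) = (20349, 94674, -108267).
So ∂z/∂x = −n_x/n_z = 0.187952008 and ∂z/∂y = −n_y/n_z = 0.874449278.
Intercept c from W-1: 2772 − 87606.50 − 5655047.74 = −5739882.24.
At (464097, 6465114): z_contact = 87227.96 + 5653414.27 − 5739882.24 = 759.99 m.
Depth below ground = 1001.5 − 759.99 = 241.5 m.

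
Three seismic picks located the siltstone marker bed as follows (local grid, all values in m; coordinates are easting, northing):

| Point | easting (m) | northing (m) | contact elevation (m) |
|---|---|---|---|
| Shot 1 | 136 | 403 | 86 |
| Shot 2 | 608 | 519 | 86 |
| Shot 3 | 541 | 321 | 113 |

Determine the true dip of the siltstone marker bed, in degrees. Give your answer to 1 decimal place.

Two edge vectors: Shot 1→Shot 2 = (472, 116, 0), Shot 1→Shot 3 = (405, -82, 27).
Normal n = (Shot 1→Shot 2) × (Shot 1→Shot 3) = (3132, -12744, -85684).
So ∂z/∂easting = −n_x/n_z = 0.03655 and ∂z/∂northing = −n_y/n_z = −0.14873.
Gradient magnitude |∇z| = √(a² + b²) = √(0.00134 + 0.02212) = 0.15316.
True dip = arctan(0.15316) = 8.7°, dipping toward NNW (azimuth ≈ 346°).

8.7°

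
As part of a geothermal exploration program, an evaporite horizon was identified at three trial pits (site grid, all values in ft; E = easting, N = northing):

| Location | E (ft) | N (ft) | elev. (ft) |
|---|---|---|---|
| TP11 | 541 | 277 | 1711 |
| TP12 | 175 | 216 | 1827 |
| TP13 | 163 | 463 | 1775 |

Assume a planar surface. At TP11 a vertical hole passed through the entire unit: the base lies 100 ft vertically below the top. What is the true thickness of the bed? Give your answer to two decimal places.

Let the plane be z = a·E + b·N + c.
TP12−TP11: −366a − 61b = 116;  TP13−TP11: −378a + 186b = 64.
Solving gives a = −0.27959, b = −0.22411.
|∇z| = √(a²+b²) = 0.35832, so dip δ = arctan(0.35832) = 19.71°.
True thickness = vertical thickness × cos δ = 100 × cos 19.71° = 94.14 ft.

94.14 ft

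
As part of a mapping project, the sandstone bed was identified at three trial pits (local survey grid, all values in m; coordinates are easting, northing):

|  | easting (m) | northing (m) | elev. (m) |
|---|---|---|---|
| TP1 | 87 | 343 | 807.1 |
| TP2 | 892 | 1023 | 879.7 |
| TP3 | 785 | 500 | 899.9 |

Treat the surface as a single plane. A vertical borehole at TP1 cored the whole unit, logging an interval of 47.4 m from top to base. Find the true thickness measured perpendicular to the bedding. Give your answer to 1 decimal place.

46.8 m

Let the plane be z = a·easting + b·northing + c.
TP2−TP1: 805a + 680b = 72.6;  TP3−TP1: 698a + 157b = 92.8.
Solving gives a = 0.14847, b = −0.06900.
|∇z| = √(a²+b²) = 0.16372, so dip δ = arctan(0.16372) = 9.30°.
True thickness = vertical thickness × cos δ = 47.4 × cos 9.30° = 46.8 m.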